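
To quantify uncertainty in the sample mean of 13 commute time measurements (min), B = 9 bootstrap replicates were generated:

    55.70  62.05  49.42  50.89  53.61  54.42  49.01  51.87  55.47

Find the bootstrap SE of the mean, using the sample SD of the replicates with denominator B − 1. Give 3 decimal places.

Bootstrap SE is the standard deviation of the 9 replicate means.
Mean of replicates: (55.70 + 62.05 + 49.42 + 50.89 + 53.61 + 54.42 + 49.01 + 51.87 + 55.47) / 9 = 482.4400 / 9 = 53.6044
Sum of squared deviations: (+2.0956)² + (+8.4456)² + (−4.1844)² + (−2.7144)² + (+0.0056)² + (+0.8156)² + (−4.5944)² + (−1.7344)² + (+1.8656)² = 128.8592
Variance = 128.8592 / 8 = 16.1074
SE* = √16.1074

SE* = 4.013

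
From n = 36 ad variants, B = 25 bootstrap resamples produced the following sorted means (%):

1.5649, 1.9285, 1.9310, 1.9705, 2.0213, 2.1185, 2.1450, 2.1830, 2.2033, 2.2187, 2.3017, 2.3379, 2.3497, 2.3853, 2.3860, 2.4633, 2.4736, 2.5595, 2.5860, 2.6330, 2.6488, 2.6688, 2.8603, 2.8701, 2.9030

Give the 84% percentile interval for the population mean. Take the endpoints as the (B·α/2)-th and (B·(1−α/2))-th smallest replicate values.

(1.9285, 2.8603)

α = 0.16; lower rank = 25 × 0.080 = 2; upper rank = 25 × 0.920 = 23.
The 2nd smallest replicate is 1.9285; the 23rd is 2.8603.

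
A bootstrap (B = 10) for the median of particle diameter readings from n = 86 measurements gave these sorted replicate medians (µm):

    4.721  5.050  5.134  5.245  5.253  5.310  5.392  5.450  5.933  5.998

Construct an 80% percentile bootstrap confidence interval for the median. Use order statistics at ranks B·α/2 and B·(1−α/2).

(4.721, 5.933)

α = 0.20; lower rank = 10 × 0.100 = 1; upper rank = 10 × 0.900 = 9.
The 1st smallest replicate is 4.721; the 9th is 5.933.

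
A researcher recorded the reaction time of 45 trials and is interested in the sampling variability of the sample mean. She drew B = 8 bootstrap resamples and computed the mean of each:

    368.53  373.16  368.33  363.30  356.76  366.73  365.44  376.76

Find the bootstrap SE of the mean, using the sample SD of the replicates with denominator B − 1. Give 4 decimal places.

SE* = 6.0620

Bootstrap SE is the standard deviation of the 8 replicate means.
Mean of replicates: (368.53 + 373.16 + 368.33 + 363.30 + 356.76 + 366.73 + 365.44 + 376.76) / 8 = 2939.01000 / 8 = 367.37625
Sum of squared deviations: (+1.15375)² + (+5.78375)² + (+0.95375)² + (−4.07625)² + (−10.61625)² + (−0.64625)² + (−1.93625)² + (+9.38375)² = 257.23459
Variance = 257.23459 / 7 = 36.74780
SE* = √36.74780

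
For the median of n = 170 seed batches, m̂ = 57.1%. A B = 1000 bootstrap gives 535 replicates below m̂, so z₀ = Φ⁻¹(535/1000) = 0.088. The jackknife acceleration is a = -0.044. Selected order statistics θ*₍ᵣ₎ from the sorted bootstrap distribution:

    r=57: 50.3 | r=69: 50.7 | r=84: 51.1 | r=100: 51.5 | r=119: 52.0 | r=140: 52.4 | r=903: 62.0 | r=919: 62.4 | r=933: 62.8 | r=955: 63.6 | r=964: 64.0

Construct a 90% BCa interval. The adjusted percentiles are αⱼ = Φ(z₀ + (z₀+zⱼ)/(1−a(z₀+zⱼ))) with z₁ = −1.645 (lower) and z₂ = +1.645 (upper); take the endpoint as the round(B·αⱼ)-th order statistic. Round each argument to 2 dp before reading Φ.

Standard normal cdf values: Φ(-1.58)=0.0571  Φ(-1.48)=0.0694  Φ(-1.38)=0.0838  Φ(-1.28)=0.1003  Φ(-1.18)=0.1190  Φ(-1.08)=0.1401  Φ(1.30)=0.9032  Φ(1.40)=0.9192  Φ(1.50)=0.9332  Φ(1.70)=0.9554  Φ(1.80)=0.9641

(50.3, 63.6)

Lower: z₀ + z₁ = 0.088 + (-1.645) = -1.557; 1 − a(z₀+z₁) = 1 − (-0.044)(-1.557) = 0.9315; argument = 0.088 + (-1.557)/0.9315 = -1.5835 → -1.58.
α₁ = Φ(-1.58) = 0.0571; rank = round(1000 × 0.0571) = 57; θ*₍57₎ = 50.3.
Upper: z₀ + z₂ = 1.733; 1 − a(z₀+z₂) = 1.0763; argument = 1.6982 → 1.70; α₂ = 0.9554; rank = 955; θ*₍955₎ = 63.6.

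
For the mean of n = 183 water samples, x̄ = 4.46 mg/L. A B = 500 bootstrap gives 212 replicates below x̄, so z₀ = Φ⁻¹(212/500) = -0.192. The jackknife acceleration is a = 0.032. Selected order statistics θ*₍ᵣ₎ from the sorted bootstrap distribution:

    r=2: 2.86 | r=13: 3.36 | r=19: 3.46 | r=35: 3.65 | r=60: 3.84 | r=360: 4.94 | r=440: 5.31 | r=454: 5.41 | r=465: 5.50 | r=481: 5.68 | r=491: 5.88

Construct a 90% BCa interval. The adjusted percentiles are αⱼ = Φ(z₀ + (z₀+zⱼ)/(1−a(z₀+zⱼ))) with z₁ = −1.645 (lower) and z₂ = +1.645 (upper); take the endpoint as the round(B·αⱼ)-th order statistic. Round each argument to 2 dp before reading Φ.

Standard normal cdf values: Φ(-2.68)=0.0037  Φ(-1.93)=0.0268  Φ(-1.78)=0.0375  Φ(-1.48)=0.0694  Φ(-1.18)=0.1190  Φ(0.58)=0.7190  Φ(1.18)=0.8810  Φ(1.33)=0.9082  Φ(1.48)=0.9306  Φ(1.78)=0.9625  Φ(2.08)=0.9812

Lower: z₀ + z₁ = -0.192 + (-1.645) = -1.837; 1 − a(z₀+z₁) = 1 − (0.032)(-1.837) = 1.0588; argument = -0.192 + (-1.837)/1.0588 = -1.9270 → -1.93.
α₁ = Φ(-1.93) = 0.0268; rank = round(500 × 0.0268) = 13; θ*₍13₎ = 3.36.
Upper: z₀ + z₂ = 1.453; 1 − a(z₀+z₂) = 0.9535; argument = 1.3319 → 1.33; α₂ = 0.9082; rank = 454; θ*₍454₎ = 5.41.

(3.36, 5.41)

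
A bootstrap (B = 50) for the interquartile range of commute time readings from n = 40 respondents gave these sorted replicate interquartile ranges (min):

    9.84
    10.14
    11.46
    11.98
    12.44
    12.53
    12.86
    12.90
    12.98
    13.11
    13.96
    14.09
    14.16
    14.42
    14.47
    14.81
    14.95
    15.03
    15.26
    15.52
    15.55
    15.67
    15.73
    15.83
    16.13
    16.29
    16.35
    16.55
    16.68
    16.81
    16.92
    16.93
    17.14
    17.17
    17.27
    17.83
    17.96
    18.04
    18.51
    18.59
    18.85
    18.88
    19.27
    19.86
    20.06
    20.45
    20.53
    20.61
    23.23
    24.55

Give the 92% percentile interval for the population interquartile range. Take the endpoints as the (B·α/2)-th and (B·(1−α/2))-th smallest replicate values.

α = 0.08; lower rank = 50 × 0.040 = 2; upper rank = 50 × 0.960 = 48.
The 2nd smallest replicate is 10.14; the 48th is 20.61.

(10.14, 20.61)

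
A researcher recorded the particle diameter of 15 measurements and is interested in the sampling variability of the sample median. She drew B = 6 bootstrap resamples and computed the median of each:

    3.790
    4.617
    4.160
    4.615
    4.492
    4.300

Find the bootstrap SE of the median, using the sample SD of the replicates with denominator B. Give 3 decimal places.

SE* = 0.292

Bootstrap SE is the standard deviation of the 6 replicate medians.
Mean of replicates: (3.790 + 4.617 + 4.160 + 4.615 + 4.492 + 4.300) / 6 = 25.9740 / 6 = 4.3290
Sum of squared deviations: (−0.5390)² + (+0.2880)² + (−0.1690)² + (+0.2860)² + (+0.1630)² + (−0.0290)² = 0.5112
Variance = 0.5112 / 6 = 0.0852
SE* = √0.0852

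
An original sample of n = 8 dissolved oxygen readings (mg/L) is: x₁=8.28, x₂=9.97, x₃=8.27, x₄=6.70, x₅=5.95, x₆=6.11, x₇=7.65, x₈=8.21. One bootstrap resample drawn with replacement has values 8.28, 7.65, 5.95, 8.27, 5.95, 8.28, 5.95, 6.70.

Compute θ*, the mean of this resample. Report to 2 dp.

Mean = (8.28 + 7.65 + 5.95 + 8.27 + 5.95 + 8.28 + 5.95 + 6.70) / 8 = 57.030 / 8 = 7.13

θ* = 7.13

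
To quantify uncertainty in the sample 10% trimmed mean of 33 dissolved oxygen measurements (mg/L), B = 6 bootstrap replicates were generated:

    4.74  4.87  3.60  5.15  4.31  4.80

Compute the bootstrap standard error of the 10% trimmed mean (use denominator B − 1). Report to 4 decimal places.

SE* = 0.5507

Bootstrap SE is the standard deviation of the 6 replicate 10% trimmed means.
Mean of replicates: (4.74 + 4.87 + 3.60 + 5.15 + 4.31 + 4.80) / 6 = 27.47000 / 6 = 4.57833
Sum of squared deviations: (+0.16167)² + (+0.29167)² + (−0.97833)² + (+0.57167)² + (−0.26833)² + (+0.22167)² = 1.51628
Variance = 1.51628 / 5 = 0.30326
SE* = √0.30326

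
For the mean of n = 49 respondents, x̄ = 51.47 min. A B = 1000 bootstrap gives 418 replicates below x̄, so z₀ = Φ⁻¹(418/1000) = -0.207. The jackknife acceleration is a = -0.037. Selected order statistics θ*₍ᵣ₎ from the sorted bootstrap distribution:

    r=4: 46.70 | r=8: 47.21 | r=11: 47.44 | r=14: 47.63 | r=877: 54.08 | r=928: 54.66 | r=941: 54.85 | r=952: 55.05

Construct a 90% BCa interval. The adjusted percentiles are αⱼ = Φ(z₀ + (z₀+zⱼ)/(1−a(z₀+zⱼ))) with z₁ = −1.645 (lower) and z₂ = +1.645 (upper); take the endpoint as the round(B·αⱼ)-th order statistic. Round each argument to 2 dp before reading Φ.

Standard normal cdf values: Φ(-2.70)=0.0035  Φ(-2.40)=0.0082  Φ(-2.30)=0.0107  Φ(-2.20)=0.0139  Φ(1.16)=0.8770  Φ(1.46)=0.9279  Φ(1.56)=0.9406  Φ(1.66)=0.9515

(47.63, 54.08)

Lower: z₀ + z₁ = -0.207 + (-1.645) = -1.852; 1 − a(z₀+z₁) = 1 − (-0.037)(-1.852) = 0.9315; argument = -0.207 + (-1.852)/0.9315 = -2.1952 → -2.20.
α₁ = Φ(-2.20) = 0.0139; rank = round(1000 × 0.0139) = 14; θ*₍14₎ = 47.63.
Upper: z₀ + z₂ = 1.438; 1 − a(z₀+z₂) = 1.0532; argument = 1.1584 → 1.16; α₂ = 0.8770; rank = 877; θ*₍877₎ = 54.08.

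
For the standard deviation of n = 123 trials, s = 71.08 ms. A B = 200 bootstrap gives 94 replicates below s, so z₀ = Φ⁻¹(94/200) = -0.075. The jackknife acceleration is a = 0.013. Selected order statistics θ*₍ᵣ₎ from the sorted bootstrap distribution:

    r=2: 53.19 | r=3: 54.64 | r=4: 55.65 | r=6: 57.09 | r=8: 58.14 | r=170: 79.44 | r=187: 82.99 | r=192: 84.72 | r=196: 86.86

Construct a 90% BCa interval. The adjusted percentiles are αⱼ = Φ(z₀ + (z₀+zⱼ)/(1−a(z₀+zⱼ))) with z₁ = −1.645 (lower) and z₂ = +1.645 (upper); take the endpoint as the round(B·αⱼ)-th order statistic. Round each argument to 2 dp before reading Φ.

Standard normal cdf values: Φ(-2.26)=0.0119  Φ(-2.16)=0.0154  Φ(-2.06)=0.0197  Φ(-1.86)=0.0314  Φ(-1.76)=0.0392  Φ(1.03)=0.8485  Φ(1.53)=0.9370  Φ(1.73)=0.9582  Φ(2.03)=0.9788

Lower: z₀ + z₁ = -0.075 + (-1.645) = -1.720; 1 − a(z₀+z₁) = 1 − (0.013)(-1.720) = 1.0224; argument = -0.075 + (-1.720)/1.0224 = -1.7574 → -1.76.
α₁ = Φ(-1.76) = 0.0392; rank = round(200 × 0.0392) = 8; θ*₍8₎ = 58.14.
Upper: z₀ + z₂ = 1.570; 1 − a(z₀+z₂) = 0.9796; argument = 1.5277 → 1.53; α₂ = 0.9370; rank = 187; θ*₍187₎ = 82.99.

(58.14, 82.99)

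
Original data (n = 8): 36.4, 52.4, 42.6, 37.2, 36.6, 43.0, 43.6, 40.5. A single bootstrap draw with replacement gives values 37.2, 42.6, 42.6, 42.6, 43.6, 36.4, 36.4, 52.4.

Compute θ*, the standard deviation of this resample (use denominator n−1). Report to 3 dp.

Mean = 41.7250; sum of squared deviations = 196.9550
s² = 196.9550 / 7 = 28.1364
s = √28.1364 = 5.304

θ* = 5.304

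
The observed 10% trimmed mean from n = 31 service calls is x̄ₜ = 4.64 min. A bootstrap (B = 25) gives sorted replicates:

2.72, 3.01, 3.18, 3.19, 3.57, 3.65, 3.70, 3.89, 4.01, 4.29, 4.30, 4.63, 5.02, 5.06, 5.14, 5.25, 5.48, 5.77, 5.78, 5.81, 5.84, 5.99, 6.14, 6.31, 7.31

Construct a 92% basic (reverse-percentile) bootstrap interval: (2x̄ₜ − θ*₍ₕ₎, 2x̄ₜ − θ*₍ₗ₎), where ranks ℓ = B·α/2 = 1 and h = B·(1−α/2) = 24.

Percentile endpoints at ranks 1 and 24: θ*₍1₎ = 2.72, θ*₍24₎ = 6.31.
Basic interval reflects these around x̄ₜ:
  lower = 2 × 4.64 − 6.31 = 2.97
  upper = 2 × 4.64 − 2.72 = 6.56

(2.97, 6.56)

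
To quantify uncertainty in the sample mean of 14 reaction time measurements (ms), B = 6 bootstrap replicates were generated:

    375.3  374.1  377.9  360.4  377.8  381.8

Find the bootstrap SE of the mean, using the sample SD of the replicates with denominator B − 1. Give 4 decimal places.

Bootstrap SE is the standard deviation of the 6 replicate means.
Mean of replicates: (375.3 + 374.1 + 377.9 + 360.4 + 377.8 + 381.8) / 6 = 2247.30000 / 6 = 374.55000
Sum of squared deviations: (+0.75000)² + (−0.45000)² + (+3.35000)² + (−14.15000)² + (+3.25000)² + (+7.25000)² = 275.33500
Variance = 275.33500 / 5 = 55.06700
SE* = √55.06700

SE* = 7.4207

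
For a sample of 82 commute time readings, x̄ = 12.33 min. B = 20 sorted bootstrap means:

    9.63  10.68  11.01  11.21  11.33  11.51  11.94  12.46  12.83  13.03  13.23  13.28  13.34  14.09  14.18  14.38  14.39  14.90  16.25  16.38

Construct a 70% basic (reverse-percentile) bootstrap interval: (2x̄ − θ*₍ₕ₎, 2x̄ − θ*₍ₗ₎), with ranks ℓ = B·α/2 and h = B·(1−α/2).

(10.27, 13.65)

Percentile endpoints at ranks 3 and 17: θ*₍3₎ = 11.01, θ*₍17₎ = 14.39.
Basic interval reflects these around x̄:
  lower = 2 × 12.33 − 14.39 = 10.27
  upper = 2 × 12.33 − 11.01 = 13.65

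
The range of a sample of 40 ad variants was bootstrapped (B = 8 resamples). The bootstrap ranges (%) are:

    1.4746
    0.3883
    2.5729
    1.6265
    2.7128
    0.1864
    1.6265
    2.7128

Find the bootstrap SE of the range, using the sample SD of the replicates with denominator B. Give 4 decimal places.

SE* = 0.9271

Bootstrap SE is the standard deviation of the 8 replicate ranges.
Mean of replicates: (1.4746 + 0.3883 + 2.5729 + 1.6265 + 2.7128 + 0.1864 + 1.6265 + 2.7128) / 8 = 13.30080 / 8 = 1.66260
Sum of squared deviations: (−0.18800)² + (−1.27430)² + (+0.91030)² + (−0.03610)² + (+1.05020)² + (−1.47620)² + (−0.03610)² + (+1.05020)² = 6.87544
Variance = 6.87544 / 8 = 0.85943
SE* = √0.85943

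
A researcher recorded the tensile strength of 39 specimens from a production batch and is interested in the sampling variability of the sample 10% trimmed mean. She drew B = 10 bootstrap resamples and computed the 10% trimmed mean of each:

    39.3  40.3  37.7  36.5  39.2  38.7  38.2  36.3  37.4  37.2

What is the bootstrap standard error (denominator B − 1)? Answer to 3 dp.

Bootstrap SE is the standard deviation of the 10 replicate 10% trimmed means.
Mean of replicates: (39.3 + 40.3 + 37.7 + 36.5 + 39.2 + 38.7 + 38.2 + 36.3 + 37.4 + 37.2) / 10 = 380.8000 / 10 = 38.0800
Sum of squared deviations: (+1.2200)² + (+2.2200)² + (−0.3800)² + (−1.5800)² + (+1.1200)² + (+0.6200)² + (+0.1200)² + (−1.7800)² + (−0.6800)² + (−0.8800)² = 15.1160
Variance = 15.1160 / 9 = 1.6796
SE* = √1.6796

SE* = 1.296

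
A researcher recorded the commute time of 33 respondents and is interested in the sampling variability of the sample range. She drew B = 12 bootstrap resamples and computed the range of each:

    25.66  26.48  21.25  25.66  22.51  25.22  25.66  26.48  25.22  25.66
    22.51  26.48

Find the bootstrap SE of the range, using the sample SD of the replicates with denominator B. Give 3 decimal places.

Bootstrap SE is the standard deviation of the 12 replicate ranges.
Mean of replicates: (25.66 + 26.48 + 21.25 + 25.66 + 22.51 + 25.22 + 25.66 + 26.48 + 25.22 + 25.66 + 22.51 + 26.48) / 12 = 298.7900 / 12 = 24.8992
Sum of squared deviations: (+0.7608)² + (+1.5808)² + (−3.6492)² + (+0.7608)² + (−2.3892)² + (+0.3208)² + (+0.7608)² + (+1.5808)² + (+0.3208)² + (+0.7608)² + (−2.3892)² + (+1.5808)² = 34.7511
Variance = 34.7511 / 12 = 2.8959
SE* = √2.8959

SE* = 1.702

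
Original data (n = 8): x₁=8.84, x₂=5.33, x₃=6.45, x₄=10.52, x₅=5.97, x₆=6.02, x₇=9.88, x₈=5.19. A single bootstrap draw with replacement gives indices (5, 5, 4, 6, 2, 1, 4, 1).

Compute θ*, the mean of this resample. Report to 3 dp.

θ* = 7.751

Resample values: 5.97, 5.97, 10.52, 6.02, 5.33, 8.84, 10.52, 8.84.
Mean = (5.97 + 5.97 + 10.52 + 6.02 + 5.33 + 8.84 + 10.52 + 8.84) / 8 = 62.010 / 8 = 7.751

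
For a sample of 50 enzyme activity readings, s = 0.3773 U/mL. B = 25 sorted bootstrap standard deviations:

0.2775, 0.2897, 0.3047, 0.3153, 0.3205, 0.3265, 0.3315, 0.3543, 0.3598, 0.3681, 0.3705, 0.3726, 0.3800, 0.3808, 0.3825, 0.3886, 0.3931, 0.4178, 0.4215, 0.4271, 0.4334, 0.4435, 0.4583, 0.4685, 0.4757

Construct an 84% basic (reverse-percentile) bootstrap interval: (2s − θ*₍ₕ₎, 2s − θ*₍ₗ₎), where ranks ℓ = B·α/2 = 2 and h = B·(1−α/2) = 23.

Percentile endpoints at ranks 2 and 23: θ*₍2₎ = 0.2897, θ*₍23₎ = 0.4583.
Basic interval reflects these around s:
  lower = 2 × 0.3773 − 0.4583 = 0.2963
  upper = 2 × 0.3773 − 0.2897 = 0.4649

(0.2963, 0.4649)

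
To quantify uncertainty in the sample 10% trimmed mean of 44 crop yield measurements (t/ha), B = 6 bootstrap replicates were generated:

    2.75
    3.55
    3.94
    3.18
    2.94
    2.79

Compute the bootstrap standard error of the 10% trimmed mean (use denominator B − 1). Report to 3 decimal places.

Bootstrap SE is the standard deviation of the 6 replicate 10% trimmed means.
Mean of replicates: (2.75 + 3.55 + 3.94 + 3.18 + 2.94 + 2.79) / 6 = 19.1500 / 6 = 3.1917
Sum of squared deviations: (−0.4417)² + (+0.3583)² + (+0.7483)² + (−0.0117)² + (−0.2517)² + (−0.4017)² = 1.1083
Variance = 1.1083 / 5 = 0.2217
SE* = √0.2217

SE* = 0.471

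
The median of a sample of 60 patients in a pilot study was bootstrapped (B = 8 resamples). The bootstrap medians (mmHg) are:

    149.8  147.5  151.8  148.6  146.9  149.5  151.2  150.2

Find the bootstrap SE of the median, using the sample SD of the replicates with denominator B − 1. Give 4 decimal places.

Bootstrap SE is the standard deviation of the 8 replicate medians.
Mean of replicates: (149.8 + 147.5 + 151.8 + 148.6 + 146.9 + 149.5 + 151.2 + 150.2) / 8 = 1195.50000 / 8 = 149.43750
Sum of squared deviations: (+0.36250)² + (−1.93750)² + (+2.36250)² + (−0.83750)² + (−2.53750)² + (+0.06250)² + (+1.76250)² + (+0.76250)² = 20.29875
Variance = 20.29875 / 7 = 2.89982
SE* = √2.89982

SE* = 1.7029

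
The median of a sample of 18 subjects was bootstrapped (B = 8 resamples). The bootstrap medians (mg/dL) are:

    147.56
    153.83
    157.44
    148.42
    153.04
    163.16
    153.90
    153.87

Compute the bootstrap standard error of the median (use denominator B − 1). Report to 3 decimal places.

Bootstrap SE is the standard deviation of the 8 replicate medians.
Mean of replicates: (147.56 + 153.83 + 157.44 + 148.42 + 153.04 + 163.16 + 153.90 + 153.87) / 8 = 1231.2200 / 8 = 153.9025
Sum of squared deviations: (−6.3425)² + (−0.0725)² + (+3.5375)² + (−5.4825)² + (−0.8625)² + (+9.2575)² + (−0.0025)² + (−0.0325)² = 169.2506
Variance = 169.2506 / 7 = 24.1787
SE* = √24.1787

SE* = 4.917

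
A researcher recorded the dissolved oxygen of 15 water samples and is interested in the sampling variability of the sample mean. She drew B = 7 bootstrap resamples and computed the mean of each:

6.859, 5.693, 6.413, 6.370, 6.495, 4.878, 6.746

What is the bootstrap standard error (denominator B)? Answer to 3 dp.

SE* = 0.643

Bootstrap SE is the standard deviation of the 7 replicate means.
Mean of replicates: (6.859 + 5.693 + 6.413 + 6.370 + 6.495 + 4.878 + 6.746) / 7 = 43.4540 / 7 = 6.2077
Sum of squared deviations: (+0.6513)² + (−0.5147)² + (+0.2053)² + (+0.1623)² + (+0.2873)² + (−1.3297)² + (+0.5383)² = 2.8980
Variance = 2.8980 / 7 = 0.4140
SE* = √0.4140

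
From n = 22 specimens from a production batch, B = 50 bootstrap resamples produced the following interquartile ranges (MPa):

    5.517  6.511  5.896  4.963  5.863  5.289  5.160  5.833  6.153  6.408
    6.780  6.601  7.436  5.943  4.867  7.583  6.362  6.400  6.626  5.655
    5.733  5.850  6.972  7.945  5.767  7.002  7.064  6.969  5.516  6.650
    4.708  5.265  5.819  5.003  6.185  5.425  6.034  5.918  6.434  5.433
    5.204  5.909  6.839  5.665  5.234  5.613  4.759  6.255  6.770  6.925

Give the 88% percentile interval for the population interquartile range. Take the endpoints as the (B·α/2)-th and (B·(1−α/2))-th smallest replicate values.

Sorted replicates: 4.708, 4.759, 4.867, 4.963, 5.003, 5.160, 5.204, 5.234, 5.265, 5.289, 5.425, 5.433, 5.516, 5.517, 5.613, 5.655, 5.665, 5.733, 5.767, 5.819, 5.833, 5.850, 5.863, 5.896, 5.909, 5.918, 5.943, 6.034, 6.153, 6.185, 6.255, 6.362, 6.400, 6.408, 6.434, 6.511, 6.601, 6.626, 6.650, 6.770, 6.780, 6.839, 6.925, 6.969, 6.972, 7.002, 7.064, 7.436, 7.583, 7.945
α = 0.12; lower rank = 50 × 0.060 = 3; upper rank = 50 × 0.940 = 47.
The 3rd smallest replicate is 4.867; the 47th is 7.064.

(4.867, 7.064)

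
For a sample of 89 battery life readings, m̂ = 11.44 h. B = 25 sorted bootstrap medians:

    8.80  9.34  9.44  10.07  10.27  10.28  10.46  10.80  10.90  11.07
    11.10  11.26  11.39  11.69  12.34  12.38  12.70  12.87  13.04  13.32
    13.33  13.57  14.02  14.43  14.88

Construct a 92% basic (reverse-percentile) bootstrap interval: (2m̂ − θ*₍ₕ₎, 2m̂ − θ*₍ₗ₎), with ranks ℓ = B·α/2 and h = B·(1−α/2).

(8.45, 14.08)

Percentile endpoints at ranks 1 and 24: θ*₍1₎ = 8.80, θ*₍24₎ = 14.43.
Basic interval reflects these around m̂:
  lower = 2 × 11.44 − 14.43 = 8.45
  upper = 2 × 11.44 − 8.80 = 14.08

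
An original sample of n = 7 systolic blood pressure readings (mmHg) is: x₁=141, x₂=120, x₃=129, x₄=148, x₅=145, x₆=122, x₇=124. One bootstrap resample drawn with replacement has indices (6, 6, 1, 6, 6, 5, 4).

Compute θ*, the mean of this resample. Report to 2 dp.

Resample values: 122, 122, 141, 122, 122, 145, 148.
Mean = (122 + 122 + 141 + 122 + 122 + 145 + 148) / 7 = 922.0 / 7 = 131.71

θ* = 131.71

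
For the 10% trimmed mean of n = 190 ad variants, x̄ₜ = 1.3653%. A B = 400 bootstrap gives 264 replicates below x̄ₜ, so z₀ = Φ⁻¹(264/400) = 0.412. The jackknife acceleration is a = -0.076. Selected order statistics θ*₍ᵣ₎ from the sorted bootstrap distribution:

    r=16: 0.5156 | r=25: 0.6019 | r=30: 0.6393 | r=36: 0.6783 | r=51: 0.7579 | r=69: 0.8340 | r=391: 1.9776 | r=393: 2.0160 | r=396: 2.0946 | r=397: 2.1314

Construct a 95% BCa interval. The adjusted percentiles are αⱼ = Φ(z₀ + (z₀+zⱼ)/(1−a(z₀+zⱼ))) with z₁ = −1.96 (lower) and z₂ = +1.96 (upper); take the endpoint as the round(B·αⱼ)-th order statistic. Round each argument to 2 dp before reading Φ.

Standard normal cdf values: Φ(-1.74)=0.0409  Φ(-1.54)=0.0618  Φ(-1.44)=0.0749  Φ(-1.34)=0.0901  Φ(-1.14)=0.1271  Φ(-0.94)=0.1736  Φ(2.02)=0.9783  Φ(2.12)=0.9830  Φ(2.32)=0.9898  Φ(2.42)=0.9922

Lower: z₀ + z₁ = 0.412 + (-1.960) = -1.548; 1 − a(z₀+z₁) = 1 − (-0.076)(-1.548) = 0.8824; argument = 0.412 + (-1.548)/0.8824 = -1.3424 → -1.34.
α₁ = Φ(-1.34) = 0.0901; rank = round(400 × 0.0901) = 36; θ*₍36₎ = 0.6783.
Upper: z₀ + z₂ = 2.372; 1 − a(z₀+z₂) = 1.1803; argument = 2.4217 → 2.42; α₂ = 0.9922; rank = 397; θ*₍397₎ = 2.1314.

(0.6783, 2.1314)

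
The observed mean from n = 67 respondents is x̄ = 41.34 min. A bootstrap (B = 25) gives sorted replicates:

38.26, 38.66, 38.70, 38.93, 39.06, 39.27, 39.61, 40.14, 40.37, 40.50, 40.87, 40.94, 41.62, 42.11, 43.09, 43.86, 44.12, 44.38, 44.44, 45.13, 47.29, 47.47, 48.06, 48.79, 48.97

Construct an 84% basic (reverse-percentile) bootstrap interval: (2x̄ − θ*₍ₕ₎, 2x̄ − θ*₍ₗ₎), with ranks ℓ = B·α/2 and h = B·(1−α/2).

(34.62, 44.02)

Percentile endpoints at ranks 2 and 23: θ*₍2₎ = 38.66, θ*₍23₎ = 48.06.
Basic interval reflects these around x̄:
  lower = 2 × 41.34 − 48.06 = 34.62
  upper = 2 × 41.34 − 38.66 = 44.02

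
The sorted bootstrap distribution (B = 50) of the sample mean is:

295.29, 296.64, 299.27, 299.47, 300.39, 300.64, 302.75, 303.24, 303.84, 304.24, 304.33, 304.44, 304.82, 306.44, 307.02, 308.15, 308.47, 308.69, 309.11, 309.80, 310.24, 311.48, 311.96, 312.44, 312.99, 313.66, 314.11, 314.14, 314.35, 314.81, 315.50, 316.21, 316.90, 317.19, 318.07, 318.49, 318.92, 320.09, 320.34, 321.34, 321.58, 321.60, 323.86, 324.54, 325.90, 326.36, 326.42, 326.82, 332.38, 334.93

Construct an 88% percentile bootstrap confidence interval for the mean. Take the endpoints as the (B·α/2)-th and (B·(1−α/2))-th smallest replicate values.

α = 0.12; lower rank = 50 × 0.060 = 3; upper rank = 50 × 0.940 = 47.
The 3rd smallest replicate is 299.27; the 47th is 326.42.

(299.27, 326.42)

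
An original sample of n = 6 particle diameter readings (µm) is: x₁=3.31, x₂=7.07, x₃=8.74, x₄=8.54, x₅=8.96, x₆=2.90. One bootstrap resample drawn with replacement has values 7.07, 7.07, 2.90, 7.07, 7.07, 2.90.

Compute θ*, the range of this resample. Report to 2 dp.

Range = 7.07 − 2.90 = 4.17

θ* = 4.17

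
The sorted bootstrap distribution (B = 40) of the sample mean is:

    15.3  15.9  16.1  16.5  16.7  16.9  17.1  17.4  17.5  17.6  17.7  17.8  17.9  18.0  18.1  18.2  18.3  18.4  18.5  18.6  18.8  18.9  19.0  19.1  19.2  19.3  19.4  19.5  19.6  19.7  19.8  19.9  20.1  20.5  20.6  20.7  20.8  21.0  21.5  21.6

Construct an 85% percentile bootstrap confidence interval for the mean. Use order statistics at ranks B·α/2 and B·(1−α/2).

(16.1, 20.8)

α = 0.15; lower rank = 40 × 0.075 = 3; upper rank = 40 × 0.925 = 37.
The 3rd smallest replicate is 16.1; the 37th is 20.8.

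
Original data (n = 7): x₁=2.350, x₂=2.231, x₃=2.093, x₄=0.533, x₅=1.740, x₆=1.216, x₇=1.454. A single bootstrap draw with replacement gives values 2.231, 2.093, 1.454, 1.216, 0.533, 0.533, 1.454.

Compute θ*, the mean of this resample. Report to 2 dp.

Mean = (2.231 + 2.093 + 1.454 + 1.216 + 0.533 + 0.533 + 1.454) / 7 = 9.5140 / 7 = 1.36

θ* = 1.36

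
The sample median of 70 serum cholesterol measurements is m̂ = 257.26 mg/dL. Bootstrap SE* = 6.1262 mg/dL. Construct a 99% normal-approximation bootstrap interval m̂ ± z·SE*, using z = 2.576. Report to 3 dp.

Margin = 2.576 × 6.1262 = 15.7811
Interval: 257.26 ± 15.7811

(241.479, 273.041)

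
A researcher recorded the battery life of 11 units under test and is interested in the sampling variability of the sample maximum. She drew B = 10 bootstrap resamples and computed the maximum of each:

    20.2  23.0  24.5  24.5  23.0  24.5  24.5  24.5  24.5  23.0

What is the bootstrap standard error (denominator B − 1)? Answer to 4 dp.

SE* = 1.3943

Bootstrap SE is the standard deviation of the 10 replicate maximums.
Mean of replicates: (20.2 + 23.0 + 24.5 + 24.5 + 23.0 + 24.5 + 24.5 + 24.5 + 24.5 + 23.0) / 10 = 236.20000 / 10 = 23.62000
Sum of squared deviations: (−3.42000)² + (−0.62000)² + (+0.88000)² + (+0.88000)² + (−0.62000)² + (+0.88000)² + (+0.88000)² + (+0.88000)² + (+0.88000)² + (−0.62000)² = 17.49600
Variance = 17.49600 / 9 = 1.94400
SE* = √1.94400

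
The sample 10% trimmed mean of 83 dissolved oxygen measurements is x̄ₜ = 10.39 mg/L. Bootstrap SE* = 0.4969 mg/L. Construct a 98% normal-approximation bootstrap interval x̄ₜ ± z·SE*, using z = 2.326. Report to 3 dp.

(9.234, 11.546)

Margin = 2.326 × 0.4969 = 1.1558
Interval: 10.39 ± 1.1558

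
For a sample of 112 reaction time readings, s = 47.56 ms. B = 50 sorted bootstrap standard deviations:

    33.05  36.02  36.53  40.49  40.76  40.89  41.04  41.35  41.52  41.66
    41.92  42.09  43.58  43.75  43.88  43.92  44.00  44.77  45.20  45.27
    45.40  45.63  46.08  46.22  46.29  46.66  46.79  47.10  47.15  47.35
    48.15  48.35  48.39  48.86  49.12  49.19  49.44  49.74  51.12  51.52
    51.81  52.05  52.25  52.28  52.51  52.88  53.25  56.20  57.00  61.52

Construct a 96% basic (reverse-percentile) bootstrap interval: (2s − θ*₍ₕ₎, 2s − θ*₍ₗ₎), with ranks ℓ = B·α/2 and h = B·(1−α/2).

Percentile endpoints at ranks 1 and 49: θ*₍1₎ = 33.05, θ*₍49₎ = 57.00.
Basic interval reflects these around s:
  lower = 2 × 47.56 − 57.00 = 38.12
  upper = 2 × 47.56 − 33.05 = 62.07

(38.12, 62.07)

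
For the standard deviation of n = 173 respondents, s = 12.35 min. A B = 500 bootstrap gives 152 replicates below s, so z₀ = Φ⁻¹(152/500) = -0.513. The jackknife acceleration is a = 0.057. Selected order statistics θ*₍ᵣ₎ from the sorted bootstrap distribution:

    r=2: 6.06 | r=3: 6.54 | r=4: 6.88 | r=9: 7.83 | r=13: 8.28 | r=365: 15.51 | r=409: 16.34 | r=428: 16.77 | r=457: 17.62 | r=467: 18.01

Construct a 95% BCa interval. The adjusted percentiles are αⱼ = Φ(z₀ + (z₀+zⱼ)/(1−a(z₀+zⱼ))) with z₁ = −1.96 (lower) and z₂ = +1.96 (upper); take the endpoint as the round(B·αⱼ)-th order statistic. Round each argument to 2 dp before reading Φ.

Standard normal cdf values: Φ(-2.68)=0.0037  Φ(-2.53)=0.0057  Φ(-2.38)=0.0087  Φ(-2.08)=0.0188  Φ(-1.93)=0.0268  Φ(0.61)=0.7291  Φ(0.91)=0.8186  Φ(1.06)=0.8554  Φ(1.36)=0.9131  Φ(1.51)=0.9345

(6.06, 16.77)

Lower: z₀ + z₁ = -0.513 + (-1.960) = -2.473; 1 − a(z₀+z₁) = 1 − (0.057)(-2.473) = 1.1410; argument = -0.513 + (-2.473)/1.1410 = -2.6805 → -2.68.
α₁ = Φ(-2.68) = 0.0037; rank = round(500 × 0.0037) = 2; θ*₍2₎ = 6.06.
Upper: z₀ + z₂ = 1.447; 1 − a(z₀+z₂) = 0.9175; argument = 1.0641 → 1.06; α₂ = 0.8554; rank = 428; θ*₍428₎ = 16.77.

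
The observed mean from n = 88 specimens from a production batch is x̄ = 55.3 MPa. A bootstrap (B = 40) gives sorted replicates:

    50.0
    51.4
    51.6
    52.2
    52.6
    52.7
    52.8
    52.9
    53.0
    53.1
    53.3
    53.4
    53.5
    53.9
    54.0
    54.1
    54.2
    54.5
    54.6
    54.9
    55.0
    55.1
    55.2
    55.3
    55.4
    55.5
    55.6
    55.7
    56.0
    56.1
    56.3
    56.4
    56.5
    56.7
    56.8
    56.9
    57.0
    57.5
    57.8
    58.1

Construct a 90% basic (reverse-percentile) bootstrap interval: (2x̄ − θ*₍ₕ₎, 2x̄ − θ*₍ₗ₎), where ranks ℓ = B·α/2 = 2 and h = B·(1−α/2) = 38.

Percentile endpoints at ranks 2 and 38: θ*₍2₎ = 51.4, θ*₍38₎ = 57.5.
Basic interval reflects these around x̄:
  lower = 2 × 55.3 − 57.5 = 53.1
  upper = 2 × 55.3 − 51.4 = 59.2

(53.1, 59.2)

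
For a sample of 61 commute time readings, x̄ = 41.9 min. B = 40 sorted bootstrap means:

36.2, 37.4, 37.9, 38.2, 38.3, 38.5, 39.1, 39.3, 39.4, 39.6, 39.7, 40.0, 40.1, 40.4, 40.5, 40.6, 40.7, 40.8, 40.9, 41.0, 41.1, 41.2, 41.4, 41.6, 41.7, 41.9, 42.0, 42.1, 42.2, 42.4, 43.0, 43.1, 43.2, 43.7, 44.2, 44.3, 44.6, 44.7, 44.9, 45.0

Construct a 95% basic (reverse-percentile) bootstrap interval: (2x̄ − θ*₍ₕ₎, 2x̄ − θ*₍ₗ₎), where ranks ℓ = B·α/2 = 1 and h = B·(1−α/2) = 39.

Percentile endpoints at ranks 1 and 39: θ*₍1₎ = 36.2, θ*₍39₎ = 44.9.
Basic interval reflects these around x̄:
  lower = 2 × 41.9 − 44.9 = 38.9
  upper = 2 × 41.9 − 36.2 = 47.6

(38.9, 47.6)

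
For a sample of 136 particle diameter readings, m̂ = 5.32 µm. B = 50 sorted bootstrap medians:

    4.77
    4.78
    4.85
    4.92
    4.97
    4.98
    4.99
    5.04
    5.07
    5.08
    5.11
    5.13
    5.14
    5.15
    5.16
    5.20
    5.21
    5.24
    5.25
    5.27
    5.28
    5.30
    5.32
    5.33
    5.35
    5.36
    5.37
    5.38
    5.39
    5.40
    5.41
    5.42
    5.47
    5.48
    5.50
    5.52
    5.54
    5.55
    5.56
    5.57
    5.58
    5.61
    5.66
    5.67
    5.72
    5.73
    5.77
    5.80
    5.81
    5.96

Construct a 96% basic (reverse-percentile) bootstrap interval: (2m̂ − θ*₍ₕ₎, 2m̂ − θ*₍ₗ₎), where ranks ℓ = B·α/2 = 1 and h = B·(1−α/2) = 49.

Percentile endpoints at ranks 1 and 49: θ*₍1₎ = 4.77, θ*₍49₎ = 5.81.
Basic interval reflects these around m̂:
  lower = 2 × 5.32 − 5.81 = 4.83
  upper = 2 × 5.32 − 4.77 = 5.87

(4.83, 5.87)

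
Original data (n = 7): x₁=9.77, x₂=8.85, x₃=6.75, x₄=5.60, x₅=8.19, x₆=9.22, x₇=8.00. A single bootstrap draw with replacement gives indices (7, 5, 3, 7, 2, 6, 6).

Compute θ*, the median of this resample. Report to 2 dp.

θ* = 8.19

Resample values: 8.00, 8.19, 6.75, 8.00, 8.85, 9.22, 9.22.
Sorted: 6.75, 8.00, 8.00, 8.19, 8.85, 9.22, 9.22
Median = middle value = 8.19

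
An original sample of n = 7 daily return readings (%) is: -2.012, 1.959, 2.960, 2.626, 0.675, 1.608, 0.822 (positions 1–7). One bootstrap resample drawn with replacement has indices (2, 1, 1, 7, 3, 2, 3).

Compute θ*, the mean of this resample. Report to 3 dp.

Resample values: 1.959, -2.012, -2.012, 0.822, 2.960, 1.959, 2.960.
Mean = (1.959 + (-2.012) + (-2.012) + 0.822 + 2.960 + 1.959 + 2.960) / 7 = 6.6360 / 7 = 0.948

θ* = 0.948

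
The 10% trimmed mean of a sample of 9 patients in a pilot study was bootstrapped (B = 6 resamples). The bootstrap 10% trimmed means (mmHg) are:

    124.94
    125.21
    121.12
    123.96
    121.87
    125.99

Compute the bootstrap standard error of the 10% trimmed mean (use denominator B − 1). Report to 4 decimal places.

Bootstrap SE is the standard deviation of the 6 replicate 10% trimmed means.
Mean of replicates: (124.94 + 125.21 + 121.12 + 123.96 + 121.87 + 125.99) / 6 = 743.09000 / 6 = 123.84833
Sum of squared deviations: (+1.09167)² + (+1.36167)² + (−2.72833)² + (+0.11167)² + (−1.97833)² + (+2.14167)² = 19.00268
Variance = 19.00268 / 5 = 3.80054
SE* = √3.80054

SE* = 1.9495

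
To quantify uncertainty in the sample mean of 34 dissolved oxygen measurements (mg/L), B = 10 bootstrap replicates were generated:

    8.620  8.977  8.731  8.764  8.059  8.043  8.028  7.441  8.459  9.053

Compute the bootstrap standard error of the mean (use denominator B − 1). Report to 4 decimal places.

SE* = 0.5112

Bootstrap SE is the standard deviation of the 10 replicate means.
Mean of replicates: (8.620 + 8.977 + 8.731 + 8.764 + 8.059 + 8.043 + 8.028 + 7.441 + 8.459 + 9.053) / 10 = 84.17500 / 10 = 8.41750
Sum of squared deviations: (+0.20250)² + (+0.55950)² + (+0.31350)² + (+0.34650)² + (−0.35850)² + (−0.37450)² + (−0.38950)² + (−0.97650)² + (+0.04150)² + (+0.63550)² = 2.35201
Variance = 2.35201 / 9 = 0.26133
SE* = √0.26133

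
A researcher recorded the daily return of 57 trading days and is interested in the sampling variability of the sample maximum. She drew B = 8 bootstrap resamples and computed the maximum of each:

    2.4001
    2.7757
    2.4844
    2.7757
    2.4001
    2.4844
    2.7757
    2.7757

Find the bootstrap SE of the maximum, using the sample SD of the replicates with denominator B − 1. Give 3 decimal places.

Bootstrap SE is the standard deviation of the 8 replicate maximums.
Mean of replicates: (2.4001 + 2.7757 + 2.4844 + 2.7757 + 2.4001 + 2.4844 + 2.7757 + 2.7757) / 8 = 20.87180 / 8 = 2.60898
Sum of squared deviations: (−0.20887)² + (+0.16673)² + (−0.12458)² + (+0.16673)² + (−0.20887)² + (−0.12458)² + (+0.16673)² + (+0.16673)² = 0.22948
Variance = 0.22948 / 7 = 0.03278
SE* = √0.03278

SE* = 0.181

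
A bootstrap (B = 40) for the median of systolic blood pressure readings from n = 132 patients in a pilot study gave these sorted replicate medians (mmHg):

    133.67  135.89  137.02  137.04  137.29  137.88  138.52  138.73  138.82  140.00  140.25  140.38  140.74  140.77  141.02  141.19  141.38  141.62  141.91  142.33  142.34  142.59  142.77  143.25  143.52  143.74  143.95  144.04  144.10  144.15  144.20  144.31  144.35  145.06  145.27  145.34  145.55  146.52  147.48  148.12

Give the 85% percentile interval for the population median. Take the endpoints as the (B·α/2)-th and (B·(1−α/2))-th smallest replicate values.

(137.02, 145.55)

α = 0.15; lower rank = 40 × 0.075 = 3; upper rank = 40 × 0.925 = 37.
The 3rd smallest replicate is 137.02; the 37th is 145.55.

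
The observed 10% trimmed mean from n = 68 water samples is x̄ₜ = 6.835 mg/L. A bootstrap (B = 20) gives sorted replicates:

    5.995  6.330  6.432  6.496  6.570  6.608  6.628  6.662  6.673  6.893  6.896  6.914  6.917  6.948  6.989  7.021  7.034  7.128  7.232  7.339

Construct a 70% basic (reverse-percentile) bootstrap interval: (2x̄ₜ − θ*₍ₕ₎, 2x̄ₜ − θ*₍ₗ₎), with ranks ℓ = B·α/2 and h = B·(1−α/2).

(6.636, 7.238)

Percentile endpoints at ranks 3 and 17: θ*₍3₎ = 6.432, θ*₍17₎ = 7.034.
Basic interval reflects these around x̄ₜ:
  lower = 2 × 6.835 − 7.034 = 6.636
  upper = 2 × 6.835 − 6.432 = 7.238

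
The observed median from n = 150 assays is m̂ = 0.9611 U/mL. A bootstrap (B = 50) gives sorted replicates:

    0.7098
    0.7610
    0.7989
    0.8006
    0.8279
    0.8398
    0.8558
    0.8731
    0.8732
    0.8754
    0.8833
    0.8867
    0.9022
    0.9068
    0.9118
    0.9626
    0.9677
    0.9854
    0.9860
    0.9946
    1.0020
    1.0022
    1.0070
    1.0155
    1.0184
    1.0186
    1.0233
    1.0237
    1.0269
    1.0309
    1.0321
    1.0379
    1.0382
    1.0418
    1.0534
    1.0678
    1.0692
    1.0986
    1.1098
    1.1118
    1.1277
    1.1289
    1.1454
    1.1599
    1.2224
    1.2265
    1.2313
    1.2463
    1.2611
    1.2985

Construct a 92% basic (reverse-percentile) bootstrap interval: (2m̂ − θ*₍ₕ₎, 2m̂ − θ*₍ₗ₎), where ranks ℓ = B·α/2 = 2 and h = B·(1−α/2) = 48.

(0.6759, 1.1612)

Percentile endpoints at ranks 2 and 48: θ*₍2₎ = 0.7610, θ*₍48₎ = 1.2463.
Basic interval reflects these around m̂:
  lower = 2 × 0.9611 − 1.2463 = 0.6759
  upper = 2 × 0.9611 − 0.7610 = 1.1612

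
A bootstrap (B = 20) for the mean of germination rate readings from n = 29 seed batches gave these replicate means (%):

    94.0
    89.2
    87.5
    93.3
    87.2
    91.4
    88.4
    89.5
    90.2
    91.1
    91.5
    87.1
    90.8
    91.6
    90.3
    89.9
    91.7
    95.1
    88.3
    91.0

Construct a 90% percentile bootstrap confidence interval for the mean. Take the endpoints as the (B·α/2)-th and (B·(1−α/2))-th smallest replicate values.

(87.1, 94.0)

Sorted replicates: 87.1, 87.2, 87.5, 88.3, 88.4, 89.2, 89.5, 89.9, 90.2, 90.3, 90.8, 91.0, 91.1, 91.4, 91.5, 91.6, 91.7, 93.3, 94.0, 95.1
α = 0.10; lower rank = 20 × 0.050 = 1; upper rank = 20 × 0.950 = 19.
The 1st smallest replicate is 87.1; the 19th is 94.0.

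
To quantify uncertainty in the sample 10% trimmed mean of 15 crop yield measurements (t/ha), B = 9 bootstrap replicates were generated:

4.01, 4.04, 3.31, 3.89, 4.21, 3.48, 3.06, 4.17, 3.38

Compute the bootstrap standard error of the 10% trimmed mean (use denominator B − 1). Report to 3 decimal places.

SE* = 0.423

Bootstrap SE is the standard deviation of the 9 replicate 10% trimmed means.
Mean of replicates: (4.01 + 4.04 + 3.31 + 3.89 + 4.21 + 3.48 + 3.06 + 4.17 + 3.38) / 9 = 33.5500 / 9 = 3.7278
Sum of squared deviations: (+0.2822)² + (+0.3122)² + (−0.4178)² + (+0.1622)² + (+0.4822)² + (−0.2478)² + (−0.6678)² + (+0.4422)² + (−0.3478)² = 1.4344
Variance = 1.4344 / 8 = 0.1793
SE* = √0.1793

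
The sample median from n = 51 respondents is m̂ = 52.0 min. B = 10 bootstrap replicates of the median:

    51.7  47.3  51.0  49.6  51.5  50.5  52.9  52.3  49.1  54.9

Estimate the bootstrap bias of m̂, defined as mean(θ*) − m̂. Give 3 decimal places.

mean(θ*) = (51.7 + 47.3 + 51.0 + 49.6 + 51.5 + 50.5 + 52.9 + 52.3 + 49.1 + 54.9) / 10 = 51.0800
bias = 51.0800 − 52.0

bias = −0.920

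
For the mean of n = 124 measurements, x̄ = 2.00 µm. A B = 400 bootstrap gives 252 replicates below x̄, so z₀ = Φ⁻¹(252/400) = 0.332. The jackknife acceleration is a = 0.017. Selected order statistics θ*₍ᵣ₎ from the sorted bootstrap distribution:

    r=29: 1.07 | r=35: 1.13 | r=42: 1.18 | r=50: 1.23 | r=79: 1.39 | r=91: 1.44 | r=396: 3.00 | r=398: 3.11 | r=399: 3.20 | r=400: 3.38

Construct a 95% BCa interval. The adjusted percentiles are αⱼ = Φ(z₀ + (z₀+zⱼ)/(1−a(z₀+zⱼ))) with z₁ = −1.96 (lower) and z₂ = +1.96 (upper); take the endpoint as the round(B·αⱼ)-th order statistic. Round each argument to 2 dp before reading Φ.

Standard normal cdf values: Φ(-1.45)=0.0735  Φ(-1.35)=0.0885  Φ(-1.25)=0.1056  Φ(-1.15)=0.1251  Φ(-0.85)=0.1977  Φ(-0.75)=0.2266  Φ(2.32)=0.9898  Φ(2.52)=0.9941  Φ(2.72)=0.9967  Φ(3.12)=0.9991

Lower: z₀ + z₁ = 0.332 + (-1.960) = -1.628; 1 − a(z₀+z₁) = 1 − (0.017)(-1.628) = 1.0277; argument = 0.332 + (-1.628)/1.0277 = -1.2522 → -1.25.
α₁ = Φ(-1.25) = 0.1056; rank = round(400 × 0.1056) = 42; θ*₍42₎ = 1.18.
Upper: z₀ + z₂ = 2.292; 1 − a(z₀+z₂) = 0.9610; argument = 2.7169 → 2.72; α₂ = 0.9967; rank = 399; θ*₍399₎ = 3.20.

(1.18, 3.20)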